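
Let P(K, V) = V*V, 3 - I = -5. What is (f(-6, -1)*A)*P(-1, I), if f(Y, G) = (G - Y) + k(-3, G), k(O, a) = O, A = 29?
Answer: 3712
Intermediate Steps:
I = 8 (I = 3 - 1*(-5) = 3 + 5 = 8)
P(K, V) = V**2
f(Y, G) = -3 + G - Y (f(Y, G) = (G - Y) - 3 = -3 + G - Y)
(f(-6, -1)*A)*P(-1, I) = ((-3 - 1 - 1*(-6))*29)*8**2 = ((-3 - 1 + 6)*29)*64 = (2*29)*64 = 58*64 = 3712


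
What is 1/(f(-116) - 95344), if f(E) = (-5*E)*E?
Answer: -1/162624 ≈ -6.1492e-6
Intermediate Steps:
f(E) = -5*E**2
1/(f(-116) - 95344) = 1/(-5*(-116)**2 - 95344) = 1/(-5*13456 - 95344) = 1/(-67280 - 95344) = 1/(-162624) = -1/162624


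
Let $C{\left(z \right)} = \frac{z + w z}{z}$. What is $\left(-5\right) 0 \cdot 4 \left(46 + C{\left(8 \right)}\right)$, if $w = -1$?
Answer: $0$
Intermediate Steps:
$C{\left(z \right)} = 0$ ($C{\left(z \right)} = \frac{z - z}{z} = \frac{0}{z} = 0$)
$\left(-5\right) 0 \cdot 4 \left(46 + C{\left(8 \right)}\right) = \left(-5\right) 0 \cdot 4 \left(46 + 0\right) = 0 \cdot 4 \cdot 46 = 0 \cdot 46 = 0$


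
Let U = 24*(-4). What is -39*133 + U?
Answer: -5283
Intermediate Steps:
U = -96
-39*133 + U = -39*133 - 96 = -5187 - 96 = -5283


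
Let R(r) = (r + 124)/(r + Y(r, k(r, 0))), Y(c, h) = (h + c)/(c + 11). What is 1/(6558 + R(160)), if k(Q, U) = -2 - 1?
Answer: 27517/180505050 ≈ 0.00015244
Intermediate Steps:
k(Q, U) = -3
Y(c, h) = (c + h)/(11 + c)
R(r) = (124 + r)/(r + (-3 + r)/(11 + r)) (R(r) = (r + 124)/(r + (r - 3)/(11 + r)) = (124 + r)/(r + (-3 + r)/(11 + r)))
1/(6558 + R(160)) = 1/(6558 + (11 + 160)*(124 + 160)/(-3 + 160 + 160*(11 + 160))) = 1/(6558 + 171*284/(-3 + 160 + 160*171)) = 1/(6558 + 171*284/(-3 + 160 + 27360)) = 1/(6558 + 171*284/27517) = 1/(6558 + (1/27517)*171*284) = 1/(6558 + 48564/27517) = 1/(180505050/27517) = 27517/180505050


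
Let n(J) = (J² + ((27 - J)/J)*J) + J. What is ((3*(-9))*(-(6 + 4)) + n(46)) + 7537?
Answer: 9950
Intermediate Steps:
n(J) = 27 + J² (n(J) = (J² + ((27 - J)/J)*J) + J = (J² + (27 - J)) + J = (27 + J² - J) + J = 27 + J²)
((3*(-9))*(-(6 + 4)) + n(46)) + 7537 = ((3*(-9))*(-(6 + 4)) + (27 + 46²)) + 7537 = (-(-27)*10 + (27 + 2116)) + 7537 = (-27*(-10) + 2143) + 7537 = (270 + 2143) + 7537 = 2413 + 7537 = 9950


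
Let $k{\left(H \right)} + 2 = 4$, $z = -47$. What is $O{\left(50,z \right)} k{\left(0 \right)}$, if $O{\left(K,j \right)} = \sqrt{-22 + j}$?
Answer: $2 i \sqrt{69} \approx 16.613 i$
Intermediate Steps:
$k{\left(H \right)} = 2$ ($k{\left(H \right)} = -2 + 4 = 2$)
$O{\left(50,z \right)} k{\left(0 \right)} = \sqrt{-22 - 47} \cdot 2 = \sqrt{-69} \cdot 2 = i \sqrt{69} \cdot 2 = 2 i \sqrt{69}$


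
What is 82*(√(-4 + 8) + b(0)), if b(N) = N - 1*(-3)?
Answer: 410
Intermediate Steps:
b(N) = 3 + N (b(N) = N + 3 = 3 + N)
82*(√(-4 + 8) + b(0)) = 82*(√(-4 + 8) + (3 + 0)) = 82*(√4 + 3) = 82*(2 + 3) = 82*5 = 410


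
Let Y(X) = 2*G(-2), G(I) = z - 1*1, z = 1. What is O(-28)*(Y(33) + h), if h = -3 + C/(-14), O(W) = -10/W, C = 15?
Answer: -285/196 ≈ -1.4541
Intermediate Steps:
G(I) = 0 (G(I) = 1 - 1*1 = 1 - 1 = 0)
h = -57/14 (h = -3 + 15/(-14) = -3 + 15*(-1/14) = -3 - 15/14 = -57/14 ≈ -4.0714)
Y(X) = 0 (Y(X) = 2*0 = 0)
O(-28)*(Y(33) + h) = (-10/(-28))*(0 - 57/14) = -10*(-1/28)*(-57/14) = (5/14)*(-57/14) = -285/196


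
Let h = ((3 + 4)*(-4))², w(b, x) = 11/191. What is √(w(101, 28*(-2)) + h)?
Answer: √28603205/191 ≈ 28.001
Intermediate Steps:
w(b, x) = 11/191 (w(b, x) = 11*(1/191) = 11/191)
h = 784 (h = (7*(-4))² = (-28)² = 784)
√(w(101, 28*(-2)) + h) = √(11/191 + 784) = √(149755/191) = √28603205/191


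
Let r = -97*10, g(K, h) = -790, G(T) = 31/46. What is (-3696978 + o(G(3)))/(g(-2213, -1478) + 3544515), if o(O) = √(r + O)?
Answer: -3696978/3543725 + I*√2051094/163011350 ≈ -1.0432 + 8.7857e-6*I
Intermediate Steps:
G(T) = 31/46 (G(T) = 31*(1/46) = 31/46)
r = -970
o(O) = √(-970 + O)
(-3696978 + o(G(3)))/(g(-2213, -1478) + 3544515) = (-3696978 + √(-970 + 31/46))/(-790 + 3544515) = (-3696978 + √(-44589/46))/3543725 = (-3696978 + I*√2051094/46)*(1/3543725) = -3696978/3543725 + I*√2051094/163011350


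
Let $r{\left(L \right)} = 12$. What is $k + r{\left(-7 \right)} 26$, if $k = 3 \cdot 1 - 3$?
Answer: $312$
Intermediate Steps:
$k = 0$ ($k = 3 - 3 = 0$)
$k + r{\left(-7 \right)} 26 = 0 + 12 \cdot 26 = 0 + 312 = 312$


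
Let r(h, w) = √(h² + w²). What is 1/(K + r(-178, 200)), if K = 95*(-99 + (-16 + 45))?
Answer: -3325/22075408 - √17921/22075408 ≈ -0.00015668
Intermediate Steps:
K = -6650 (K = 95*(-99 + 29) = 95*(-70) = -6650)
1/(K + r(-178, 200)) = 1/(-6650 + √((-178)² + 200²)) = 1/(-6650 + √(31684 + 40000)) = 1/(-6650 + √71684) = 1/(-6650 + 2*√17921)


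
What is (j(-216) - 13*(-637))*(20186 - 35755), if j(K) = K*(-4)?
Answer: -142378505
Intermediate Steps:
j(K) = -4*K
(j(-216) - 13*(-637))*(20186 - 35755) = (-4*(-216) - 13*(-637))*(20186 - 35755) = (864 + 8281)*(-15569) = 9145*(-15569) = -142378505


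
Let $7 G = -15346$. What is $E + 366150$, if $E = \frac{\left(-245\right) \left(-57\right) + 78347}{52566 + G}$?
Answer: $\frac{1467170393}{4007} \approx 3.6615 \cdot 10^{5}$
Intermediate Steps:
$G = - \frac{15346}{7}$ ($G = \frac{1}{7} \left(-15346\right) = - \frac{15346}{7} \approx -2192.3$)
$E = \frac{7343}{4007}$ ($E = \frac{\left(-245\right) \left(-57\right) + 78347}{52566 - \frac{15346}{7}} = \frac{13965 + 78347}{\frac{352616}{7}} = 92312 \cdot \frac{7}{352616} = \frac{7343}{4007} \approx 1.8325$)
$E + 366150 = \frac{7343}{4007} + 366150 = \frac{1467170393}{4007}$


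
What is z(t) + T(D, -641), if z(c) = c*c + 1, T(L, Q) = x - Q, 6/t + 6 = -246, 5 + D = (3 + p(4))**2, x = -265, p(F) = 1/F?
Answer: 665029/1764 ≈ 377.00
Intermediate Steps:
D = 89/16 (D = -5 + (3 + 1/4)**2 = -5 + (13/4)**2 = -5 + 169/16 = 89/16 ≈ 5.5625)
t = -1/42 (t = 6/(-6 - 246) = 6/(-252) = 6*(-1/252) = -1/42 ≈ -0.023810)
T(L, Q) = -265 - Q
z(c) = 1 + c**2 (z(c) = c**2 + 1 = 1 + c**2)
z(t) + T(D, -641) = (1 + (-1/42)**2) + (-265 - 1*(-641)) = (1 + 1/1764) + (-265 + 641) = 1765/1764 + 376 = 665029/1764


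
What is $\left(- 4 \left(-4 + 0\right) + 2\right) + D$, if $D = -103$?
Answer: $-85$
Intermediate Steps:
$\left(- 4 \left(-4 + 0\right) + 2\right) + D = \left(- 4 \left(-4 + 0\right) + 2\right) - 103 = \left(\left(-4\right) \left(-4\right) + 2\right) - 103 = \left(16 + 2\right) - 103 = 18 - 103 = -85$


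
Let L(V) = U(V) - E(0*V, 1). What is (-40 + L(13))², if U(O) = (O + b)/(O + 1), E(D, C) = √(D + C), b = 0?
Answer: 314721/196 ≈ 1605.7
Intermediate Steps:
E(D, C) = √(C + D)
U(O) = O/(1 + O) (U(O) = (O + 0)/(O + 1) = O/(1 + O))
L(V) = -1 + V/(1 + V) (L(V) = V/(1 + V) - √(1 + 0*V) = V/(1 + V) - √(1 + 0) = V/(1 + V) - √1 = V/(1 + V) - 1*1 = V/(1 + V) - 1 = -1 + V/(1 + V))
(-40 + L(13))² = (-40 - 1/(1 + 13))² = (-40 - 1/14)² = (-561/14)² = 314721/196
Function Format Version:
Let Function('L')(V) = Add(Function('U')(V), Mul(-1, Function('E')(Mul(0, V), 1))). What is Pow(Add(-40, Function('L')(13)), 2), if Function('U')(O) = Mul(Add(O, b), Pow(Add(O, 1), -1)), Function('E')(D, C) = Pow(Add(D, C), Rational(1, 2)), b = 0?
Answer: Rational(314721, 196) ≈ 1605.7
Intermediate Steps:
Function('E')(D, C) = Pow(Add(C, D), Rational(1, 2))
Function('U')(O) = Mul(O, Pow(Add(1, O), -1)) (Function('U')(O) = Mul(Add(O, 0), Pow(Add(O, 1), -1)) = Mul(O, Pow(Add(1, O), -1)))
Function('L')(V) = Add(-1, Mul(V, Pow(Add(1, V), -1))) (Function('L')(V) = Add(Mul(V, Pow(Add(1, V), -1)), Mul(-1, Pow(Add(1, Mul(0, V)), Rational(1, 2)))) = Add(Mul(V, Pow(Add(1, V), -1)), Mul(-1, Pow(Add(1, 0), Rational(1, 2)))) = Add(Mul(V, Pow(Add(1, V), -1)), Mul(-1, Pow(1, Rational(1, 2)))) = Add(Mul(V, Pow(Add(1, V), -1)), Mul(-1, 1)) = Add(Mul(V, Pow(Add(1, V), -1)), -1) = Add(-1, Mul(V, Pow(Add(1, V), -1))))
Pow(Add(-40, Function('L')(13)), 2) = Pow(Add(-40, Mul(-1, Pow(Add(1, 13), -1))), 2) = Pow(Add(-40, Mul(-1, Pow(14, -1))), 2) = Pow(Add(-40, Mul(-1, Rational(1, 14))), 2) = Pow(Add(-40, Rational(-1, 14)), 2) = Pow(Rational(-561, 14), 2) = Rational(314721, 196)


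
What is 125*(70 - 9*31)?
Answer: -26125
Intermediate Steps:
125*(70 - 9*31) = 125*(70 - 279) = 125*(-209) = -26125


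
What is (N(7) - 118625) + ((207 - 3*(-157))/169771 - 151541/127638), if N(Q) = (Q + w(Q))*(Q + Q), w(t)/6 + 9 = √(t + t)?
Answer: -369256644276383/3095604414 + 84*√14 ≈ -1.1897e+5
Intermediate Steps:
w(t) = -54 + 6*√2*√t (w(t) = -54 + 6*√(t + t) = -54 + 6*√(2*t) = -54 + 6*(√2*√t) = -54 + 6*√2*√t)
N(Q) = 2*Q*(-54 + Q + 6*√2*√Q) (N(Q) = (Q + (-54 + 6*√2*√Q))*(Q + Q) = (-54 + Q + 6*√2*√Q)*(2*Q) = 2*Q*(-54 + Q + 6*√2*√Q))
(N(7) - 118625) + ((207 - 3*(-157))/169771 - 151541/127638) = (2*7*(-54 + 7 + 6*√2*√7) - 118625) + ((207 - 3*(-157))/169771 - 151541/127638) = (2*7*(-54 + 7 + 6*√14) - 118625) + ((207 + 471)*(1/169771) - 151541*1/127638) = (2*7*(-47 + 6*√14) - 118625) + (678*(1/169771) - 151541/127638) = ((-658 + 84*√14) - 118625) + (678/169771 - 151541/127638) = (-119283 + 84*√14) - 3662961221/3095604414 = -369256644276383/3095604414 + 84*√14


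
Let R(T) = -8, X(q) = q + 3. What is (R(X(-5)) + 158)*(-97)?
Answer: -14550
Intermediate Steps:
X(q) = 3 + q
(R(X(-5)) + 158)*(-97) = (-8 + 158)*(-97) = 150*(-97) = -14550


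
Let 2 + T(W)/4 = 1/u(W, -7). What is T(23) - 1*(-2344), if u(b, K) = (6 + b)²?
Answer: 1964580/841 ≈ 2336.0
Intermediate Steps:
T(W) = -8 + 4/(6 + W)² (T(W) = -8 + 4/((6 + W)²) = -8 + 4/(6 + W)²)
T(23) - 1*(-2344) = (-8 + 4/(6 + 23)²) - 1*(-2344) = (-8 + 4/29²) + 2344 = (-8 + 4*(1/841)) + 2344 = (-8 + 4/841) + 2344 = -6724/841 + 2344 = 1964580/841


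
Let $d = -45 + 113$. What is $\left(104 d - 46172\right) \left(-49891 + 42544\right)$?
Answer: $287267700$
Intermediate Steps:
$d = 68$
$\left(104 d - 46172\right) \left(-49891 + 42544\right) = \left(104 \cdot 68 - 46172\right) \left(-49891 + 42544\right) = \left(7072 - 46172\right) \left(-7347\right) = \left(-39100\right) \left(-7347\right) = 287267700$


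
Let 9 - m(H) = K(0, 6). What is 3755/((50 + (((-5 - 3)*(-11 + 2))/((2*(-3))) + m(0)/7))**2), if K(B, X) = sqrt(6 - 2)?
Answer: 3755/1521 ≈ 2.4688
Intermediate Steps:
K(B, X) = 2 (K(B, X) = sqrt(4) = 2)
m(H) = 7 (m(H) = 9 - 1*2 = 9 - 2 = 7)
3755/((50 + (((-5 - 3)*(-11 + 2))/((2*(-3))) + m(0)/7))**2) = 3755/((50 + (((-5 - 3)*(-11 + 2))/((2*(-3))) + 7/7))**2) = 3755/((50 + (-8*(-9)/(-6) + 7*(1/7)))**2) = 3755/((50 + (72*(-1/6) + 1))**2) = 3755/((50 + (-12 + 1))**2) = 3755/((50 - 11)**2) = 3755/(39**2) = 3755/1521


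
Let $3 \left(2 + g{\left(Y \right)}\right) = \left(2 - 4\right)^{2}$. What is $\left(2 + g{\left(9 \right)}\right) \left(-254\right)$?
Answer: $- \frac{1016}{3} \approx -338.67$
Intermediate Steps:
$g{\left(Y \right)} = - \frac{2}{3}$ ($g{\left(Y \right)} = -2 + \frac{\left(2 - 4\right)^{2}}{3} = -2 + \frac{\left(-2\right)^{2}}{3} = -2 + \frac{1}{3} \cdot 4 = -2 + \frac{4}{3} = - \frac{2}{3}$)
$\left(2 + g{\left(9 \right)}\right) \left(-254\right) = \left(2 - \frac{2}{3}\right) \left(-254\right) = \frac{4}{3} \left(-254\right) = - \frac{1016}{3}$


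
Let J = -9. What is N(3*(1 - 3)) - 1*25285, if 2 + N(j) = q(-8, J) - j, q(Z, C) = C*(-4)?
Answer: -25245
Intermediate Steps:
q(Z, C) = -4*C
N(j) = 34 - j (N(j) = -2 + (-4*(-9) - j) = -2 + (36 - j) = 34 - j)
N(3*(1 - 3)) - 1*25285 = (34 - 3*(1 - 3)) - 1*25285 = (34 - 3*(-2)) - 25285 = (34 - 1*(-6)) - 25285 = (34 + 6) - 25285 = 40 - 25285 = -25245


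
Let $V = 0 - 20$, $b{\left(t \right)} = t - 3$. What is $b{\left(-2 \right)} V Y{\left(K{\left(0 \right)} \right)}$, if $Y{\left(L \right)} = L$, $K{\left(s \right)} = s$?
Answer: $0$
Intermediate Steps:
$b{\left(t \right)} = -3 + t$ ($b{\left(t \right)} = t - 3 = -3 + t$)
$V = -20$ ($V = 0 - 20 = -20$)
$b{\left(-2 \right)} V Y{\left(K{\left(0 \right)} \right)} = \left(-3 - 2\right) \left(-20\right) 0 = \left(-5\right) \left(-20\right) 0 = 100 \cdot 0 = 0$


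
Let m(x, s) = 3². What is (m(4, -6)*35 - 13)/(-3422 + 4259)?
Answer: 302/837 ≈ 0.36081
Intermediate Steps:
m(x, s) = 9
(m(4, -6)*35 - 13)/(-3422 + 4259) = (9*35 - 13)/(-3422 + 4259) = (315 - 13)/837 = 302*(1/837) = 302/837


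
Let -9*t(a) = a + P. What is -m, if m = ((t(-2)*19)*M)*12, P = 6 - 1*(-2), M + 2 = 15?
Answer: 1976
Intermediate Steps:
M = 13 (M = -2 + 15 = 13)
P = 8 (P = 6 + 2 = 8)
t(a) = -8/9 - a/9 (t(a) = -(a + 8)/9 = -(8 + a)/9 = -8/9 - a/9)
m = -1976 (m = (((-8/9 - 1/9*(-2))*19)*13)*12 = (((-8/9 + 2/9)*19)*13)*12 = (-2/3*19*13)*12 = -38/3*13*12 = -494/3*12 = -1976)
-m = -1*(-1976) = 1976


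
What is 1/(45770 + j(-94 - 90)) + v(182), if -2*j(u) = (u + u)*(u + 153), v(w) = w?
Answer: 7292013/40066 ≈ 182.00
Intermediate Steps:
j(u) = -u*(153 + u) (j(u) = -(u + u)*(u + 153)/2 = -2*u*(153 + u)/2 = -u*(153 + u))
1/(45770 + j(-94 - 90)) + v(182) = 1/(45770 - (-94 - 90)*(153 + (-94 - 90))) + 182 = 1/(45770 - 1*(-184)*(153 - 184)) + 182 = 1/(45770 - 1*(-184)*(-31)) + 182 = 1/(45770 - 5704) + 182 = 1/40066 + 182 = 7292013/40066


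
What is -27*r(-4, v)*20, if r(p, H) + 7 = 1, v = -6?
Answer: 3240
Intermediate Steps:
r(p, H) = -6 (r(p, H) = -7 + 1 = -6)
-27*r(-4, v)*20 = -27*(-6)*20 = 162*20 = 3240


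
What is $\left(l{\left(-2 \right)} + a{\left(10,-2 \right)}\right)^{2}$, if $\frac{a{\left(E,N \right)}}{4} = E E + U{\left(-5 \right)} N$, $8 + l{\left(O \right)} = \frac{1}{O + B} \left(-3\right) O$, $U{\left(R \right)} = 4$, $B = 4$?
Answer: $131769$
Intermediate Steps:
$l{\left(O \right)} = -8 - \frac{3 O}{4 + O}$ ($l{\left(O \right)} = -8 + \frac{1}{O + 4} \left(-3\right) O = -8 + \frac{1}{4 + O} \left(-3\right) O = -8 + - \frac{3}{4 + O} O = -8 - \frac{3 O}{4 + O}$)
$a{\left(E,N \right)} = 4 E^{2} + 16 N$ ($a{\left(E,N \right)} = 4 \left(E E + 4 N\right) = 4 \left(E^{2} + 4 N\right) = 4 E^{2} + 16 N$)
$\left(l{\left(-2 \right)} + a{\left(10,-2 \right)}\right)^{2} = \left(\frac{-32 - -22}{4 - 2} + \left(4 \cdot 10^{2} + 16 \left(-2\right)\right)\right)^{2} = \left(\frac{-32 + 22}{2} + \left(4 \cdot 100 - 32\right)\right)^{2} = \left(\frac{1}{2} \left(-10\right) + \left(400 - 32\right)\right)^{2} = \left(-5 + 368\right)^{2} = 363^{2} = 131769$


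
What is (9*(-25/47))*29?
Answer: -6525/47 ≈ -138.83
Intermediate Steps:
(9*(-25/47))*29 = -225/47*29 = -6525/47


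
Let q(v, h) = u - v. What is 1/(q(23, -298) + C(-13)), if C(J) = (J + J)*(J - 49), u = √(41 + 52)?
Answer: 1589/2524828 - √93/2524828 ≈ 0.00062553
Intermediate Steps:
u = √93 ≈ 9.6436
C(J) = 2*J*(-49 + J) (C(J) = (2*J)*(-49 + J) = 2*J*(-49 + J))
q(v, h) = √93 - v
1/(q(23, -298) + C(-13)) = 1/((√93 - 1*23) + 2*(-13)*(-49 - 13)) = 1/((√93 - 23) + 2*(-13)*(-62)) = 1/((-23 + √93) + 1612) = 1/(1589 + √93)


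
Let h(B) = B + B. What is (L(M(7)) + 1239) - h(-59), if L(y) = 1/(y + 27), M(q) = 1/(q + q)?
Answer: 514317/379 ≈ 1357.0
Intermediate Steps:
M(q) = 1/(2*q)
h(B) = 2*B
L(y) = 1/(27 + y)
(L(M(7)) + 1239) - h(-59) = (1/(27 + (½)/7) + 1239) - 2*(-59) = (1/(27 + (½)*(⅐)) + 1239) - 1*(-118) = (1/(27 + 1/14) + 1239) + 118 = (1/(379/14) + 1239) + 118 = (14/379 + 1239) + 118 = 469595/379 + 118 = 514317/379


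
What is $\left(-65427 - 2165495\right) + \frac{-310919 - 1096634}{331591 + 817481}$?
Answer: $- \frac{2563491411937}{1149072} \approx -2.2309 \cdot 10^{6}$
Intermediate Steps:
$\left(-65427 - 2165495\right) + \frac{-310919 - 1096634}{331591 + 817481} = \left(-65427 - 2165495\right) - \frac{1407553}{1149072} = -2230922 - \frac{1407553}{1149072} = - \frac{2563491411937}{1149072}$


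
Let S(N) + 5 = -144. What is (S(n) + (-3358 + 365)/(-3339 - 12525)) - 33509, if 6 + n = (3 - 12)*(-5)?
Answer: -533947519/15864 ≈ -33658.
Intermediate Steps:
n = 39 (n = -6 + (3 - 12)*(-5) = -6 - 9*(-5) = -6 + 45 = 39)
S(N) = -149 (S(N) = -5 - 144 = -149)
(S(n) + (-3358 + 365)/(-3339 - 12525)) - 33509 = (-149 + (-3358 + 365)/(-3339 - 12525)) - 33509 = (-149 - 2993/(-15864)) - 33509 = (-149 - 2993*(-1/15864)) - 33509 = (-149 + 2993/15864) - 33509 = -2360743/15864 - 33509 = -533947519/15864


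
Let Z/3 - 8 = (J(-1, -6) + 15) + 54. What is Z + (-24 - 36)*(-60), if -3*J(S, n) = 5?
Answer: 3826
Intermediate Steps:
J(S, n) = -5/3 (J(S, n) = -⅓*5 = -5/3)
Z = 226 (Z = 24 + 3*((-5/3 + 15) + 54) = 24 + 3*(40/3 + 54) = 24 + 3*(202/3) = 24 + 202 = 226)
Z + (-24 - 36)*(-60) = 226 + (-24 - 36)*(-60) = 226 - 60*(-60) = 226 + 3600 = 3826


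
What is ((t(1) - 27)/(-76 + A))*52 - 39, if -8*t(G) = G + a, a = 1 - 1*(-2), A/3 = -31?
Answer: -397/13 ≈ -30.538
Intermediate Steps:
A = -93 (A = 3*(-31) = -93)
a = 3 (a = 1 + 2 = 3)
t(G) = -3/8 - G/8 (t(G) = -(G + 3)/8 = -(3 + G)/8 = -3/8 - G/8)
((t(1) - 27)/(-76 + A))*52 - 39 = (((-3/8 - 1/8*1) - 27)/(-76 - 93))*52 - 39 = (((-3/8 - 1/8) - 27)/(-169))*52 - 39 = ((-1/2 - 27)*(-1/169))*52 - 39 = -55/2*(-1/169)*52 - 39 = (55/338)*52 - 39 = 110/13 - 39 = -397/13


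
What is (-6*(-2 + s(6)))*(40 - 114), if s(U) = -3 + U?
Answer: 444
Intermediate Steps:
(-6*(-2 + s(6)))*(40 - 114) = (-6*(-2 + (-3 + 6)))*(40 - 114) = -6*(-2 + 3)*(-74) = -6*1*(-74) = -6*(-74) = 444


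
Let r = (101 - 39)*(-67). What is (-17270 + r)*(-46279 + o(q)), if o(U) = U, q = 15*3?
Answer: 990517216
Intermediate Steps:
r = -4154 (r = 62*(-67) = -4154)
q = 45
(-17270 + r)*(-46279 + o(q)) = (-17270 - 4154)*(-46279 + 45) = -21424*(-46234) = 990517216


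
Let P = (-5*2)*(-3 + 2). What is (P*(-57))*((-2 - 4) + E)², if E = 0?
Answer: -20520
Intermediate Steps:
P = 10 (P = -10*(-1) = 10)
(P*(-57))*((-2 - 4) + E)² = (10*(-57))*((-2 - 4) + 0)² = -570*(-6 + 0)² = -570*(-6)² = -570*36 = -20520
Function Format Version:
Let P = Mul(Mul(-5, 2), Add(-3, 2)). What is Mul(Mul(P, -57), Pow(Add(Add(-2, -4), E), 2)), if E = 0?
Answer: -20520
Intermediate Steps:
P = 10 (P = Mul(-10, -1) = 10)
Mul(Mul(P, -57), Pow(Add(Add(-2, -4), E), 2)) = Mul(Mul(10, -57), Pow(Add(Add(-2, -4), 0), 2)) = Mul(-570, Pow(Add(-6, 0), 2)) = Mul(-570, Pow(-6, 2)) = Mul(-570, 36) = -20520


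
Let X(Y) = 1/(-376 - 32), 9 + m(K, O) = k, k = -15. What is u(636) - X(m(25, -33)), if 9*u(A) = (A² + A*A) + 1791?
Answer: 36755497/408 ≈ 90087.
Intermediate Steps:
u(A) = 199 + 2*A²/9 (u(A) = ((A² + A*A) + 1791)/9 = ((A² + A²) + 1791)/9 = (2*A² + 1791)/9 = (1791 + 2*A²)/9 = 199 + 2*A²/9)
m(K, O) = -24 (m(K, O) = -9 - 15 = -24)
X(Y) = -1/408 (X(Y) = 1/(-408) = -1/408)
u(636) - X(m(25, -33)) = (199 + (2/9)*636²) - 1*(-1/408) = (199 + (2/9)*404496) + 1/408 = (199 + 89888) + 1/408 = 90087 + 1/408 = 36755497/408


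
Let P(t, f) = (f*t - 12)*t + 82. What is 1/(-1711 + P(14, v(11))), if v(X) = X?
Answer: 1/359 ≈ 0.0027855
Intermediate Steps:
P(t, f) = 82 + t*(-12 + f*t) (P(t, f) = (-12 + f*t)*t + 82 = t*(-12 + f*t) + 82 = 82 + t*(-12 + f*t))
1/(-1711 + P(14, v(11))) = 1/(-1711 + (82 - 12*14 + 11*14²)) = 1/(-1711 + (82 - 168 + 11*196)) = 1/(-1711 + (82 - 168 + 2156)) = 1/(-1711 + 2070) = 1/359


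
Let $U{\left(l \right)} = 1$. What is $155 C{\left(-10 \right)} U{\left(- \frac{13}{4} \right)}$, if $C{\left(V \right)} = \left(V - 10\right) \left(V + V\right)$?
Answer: $62000$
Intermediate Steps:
$C{\left(V \right)} = 2 V \left(-10 + V\right)$ ($C{\left(V \right)} = \left(-10 + V\right) 2 V = 2 V \left(-10 + V\right)$)
$155 C{\left(-10 \right)} U{\left(- \frac{13}{4} \right)} = 155 \cdot 2 \left(-10\right) \left(-10 - 10\right) 1 = 155 \cdot 2 \left(-10\right) \left(-20\right) 1 = 155 \cdot 400 \cdot 1 = 62000 \cdot 1 = 62000$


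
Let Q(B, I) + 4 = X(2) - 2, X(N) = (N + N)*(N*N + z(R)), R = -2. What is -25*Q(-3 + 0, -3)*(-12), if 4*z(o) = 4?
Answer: 4200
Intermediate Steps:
z(o) = 1 (z(o) = (1/4)*4 = 1)
X(N) = 2*N*(1 + N**2) (X(N) = (N + N)*(N*N + 1) = (2*N)*(N**2 + 1) = (2*N)*(1 + N**2) = 2*N*(1 + N**2))
Q(B, I) = 14 (Q(B, I) = -4 + (2*2*(1 + 2**2) - 2) = -4 + (2*2*(1 + 4) - 2) = -4 + (2*2*5 - 2) = -4 + (20 - 2) = -4 + 18 = 14)
-25*Q(-3 + 0, -3)*(-12) = -25*14*(-12) = -350*(-12) = 4200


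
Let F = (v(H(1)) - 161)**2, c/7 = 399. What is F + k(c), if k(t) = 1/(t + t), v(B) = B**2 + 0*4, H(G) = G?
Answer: 143001601/5586 ≈ 25600.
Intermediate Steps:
c = 2793 (c = 7*399 = 2793)
v(B) = B**2 (v(B) = B**2 + 0 = B**2)
k(t) = 1/(2*t)
F = 25600 (F = (1**2 - 161)**2 = (1 - 161)**2 = (-160)**2 = 25600)
F + k(c) = 25600 + (1/2)/2793 = 25600 + (1/2)*(1/2793) = 25600 + 1/5586 = 143001601/5586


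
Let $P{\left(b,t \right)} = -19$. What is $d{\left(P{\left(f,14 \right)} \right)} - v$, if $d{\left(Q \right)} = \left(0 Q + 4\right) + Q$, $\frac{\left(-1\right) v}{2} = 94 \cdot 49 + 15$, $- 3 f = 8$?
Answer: $9227$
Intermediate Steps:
$f = - \frac{8}{3}$ ($f = \left(- \frac{1}{3}\right) 8 = - \frac{8}{3} \approx -2.6667$)
$v = -9242$ ($v = - 2 \left(94 \cdot 49 + 15\right) = - 2 \left(4606 + 15\right) = \left(-2\right) 4621 = -9242$)
$d{\left(Q \right)} = 4 + Q$ ($d{\left(Q \right)} = \left(0 + 4\right) + Q = 4 + Q$)
$d{\left(P{\left(f,14 \right)} \right)} - v = \left(4 - 19\right) - -9242 = -15 + 9242 = 9227$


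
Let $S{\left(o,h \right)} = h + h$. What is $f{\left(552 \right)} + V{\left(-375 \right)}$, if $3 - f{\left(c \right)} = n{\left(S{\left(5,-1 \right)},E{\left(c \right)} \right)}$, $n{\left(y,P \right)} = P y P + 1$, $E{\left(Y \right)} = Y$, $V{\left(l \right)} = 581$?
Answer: $609991$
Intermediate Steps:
$S{\left(o,h \right)} = 2 h$
$n{\left(y,P \right)} = 1 + y P^{2}$ ($n{\left(y,P \right)} = y P^{2} + 1 = 1 + y P^{2}$)
$f{\left(c \right)} = 2 + 2 c^{2}$ ($f{\left(c \right)} = 3 - \left(1 + 2 \left(-1\right) c^{2}\right) = 3 - \left(1 - 2 c^{2}\right) = 3 + \left(-1 + 2 c^{2}\right) = 2 + 2 c^{2}$)
$f{\left(552 \right)} + V{\left(-375 \right)} = \left(2 + 2 \cdot 552^{2}\right) + 581 = \left(2 + 2 \cdot 304704\right) + 581 = \left(2 + 609408\right) + 581 = 609410 + 581 = 609991$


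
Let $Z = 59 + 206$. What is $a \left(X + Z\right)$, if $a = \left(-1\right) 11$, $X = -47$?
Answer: $-2398$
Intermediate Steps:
$a = -11$
$Z = 265$
$a \left(X + Z\right) = - 11 \left(-47 + 265\right) = \left(-11\right) 218 = -2398$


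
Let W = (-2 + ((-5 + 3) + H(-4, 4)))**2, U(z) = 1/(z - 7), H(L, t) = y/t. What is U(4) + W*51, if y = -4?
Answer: 3824/3 ≈ 1274.7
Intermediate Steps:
H(L, t) = -4/t
U(z) = 1/(-7 + z)
W = 25 (W = (-2 + ((-5 + 3) - 4/4))**2 = (-2 + (-2 - 4*1/4))**2 = (-2 + (-2 - 1))**2 = (-2 - 3)**2 = (-5)**2 = 25)
U(4) + W*51 = 1/(-7 + 4) + 25*51 = 1/(-3) + 1275 = -1/3 + 1275 = 3824/3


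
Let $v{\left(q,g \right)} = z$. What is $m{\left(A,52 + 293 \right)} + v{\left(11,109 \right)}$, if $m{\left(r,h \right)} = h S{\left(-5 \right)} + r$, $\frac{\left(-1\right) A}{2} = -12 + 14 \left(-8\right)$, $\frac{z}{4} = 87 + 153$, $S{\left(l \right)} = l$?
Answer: $-517$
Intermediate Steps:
$z = 960$ ($z = 4 \left(87 + 153\right) = 4 \cdot 240 = 960$)
$v{\left(q,g \right)} = 960$
$A = 248$ ($A = - 2 \left(-12 + 14 \left(-8\right)\right) = - 2 \left(-12 - 112\right) = \left(-2\right) \left(-124\right) = 248$)
$m{\left(r,h \right)} = r - 5 h$ ($m{\left(r,h \right)} = h \left(-5\right) + r = - 5 h + r = r - 5 h$)
$m{\left(A,52 + 293 \right)} + v{\left(11,109 \right)} = \left(248 - 5 \left(52 + 293\right)\right) + 960 = \left(248 - 1725\right) + 960 = -1477 + 960 = -517$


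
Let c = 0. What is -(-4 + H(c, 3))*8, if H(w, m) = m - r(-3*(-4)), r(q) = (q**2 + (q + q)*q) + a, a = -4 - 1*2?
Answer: 3416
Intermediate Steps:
a = -6 (a = -4 - 2 = -6)
r(q) = -6 + 3*q**2 (r(q) = (q**2 + (q + q)*q) - 6 = (q**2 + (2*q)*q) - 6 = (q**2 + 2*q**2) - 6 = 3*q**2 - 6 = -6 + 3*q**2)
H(w, m) = -426 + m (H(w, m) = m - (-6 + 3*(-3*(-4))**2) = m - (-6 + 3*12**2) = m - (-6 + 3*144) = m - (-6 + 432) = m - 1*426 = m - 426 = -426 + m)
-(-4 + H(c, 3))*8 = -(-4 + (-426 + 3))*8 = -(-4 - 423)*8 = -(-427)*8 = -1*(-3416) = 3416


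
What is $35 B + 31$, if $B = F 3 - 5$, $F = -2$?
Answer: $-354$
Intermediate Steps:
$B = -11$ ($B = \left(-2\right) 3 - 5 = -6 - 5 = -11$)
$35 B + 31 = 35 \left(-11\right) + 31 = -385 + 31 = -354$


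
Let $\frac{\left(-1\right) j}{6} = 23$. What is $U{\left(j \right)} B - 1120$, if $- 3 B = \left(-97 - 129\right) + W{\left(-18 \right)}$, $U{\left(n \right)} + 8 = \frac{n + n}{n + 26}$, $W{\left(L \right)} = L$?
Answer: $- \frac{32975}{21} \approx -1570.2$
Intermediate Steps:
$j = -138$ ($j = \left(-6\right) 23 = -138$)
$U{\left(n \right)} = -8 + \frac{2 n}{26 + n}$ ($U{\left(n \right)} = -8 + \frac{n + n}{n + 26} = -8 + \frac{2 n}{26 + n}$)
$B = \frac{244}{3}$ ($B = - \frac{\left(-97 - 129\right) - 18}{3} = - \frac{-226 - 18}{3} = \left(- \frac{1}{3}\right) \left(-244\right) = \frac{244}{3} \approx 81.333$)
$U{\left(j \right)} B - 1120 = \frac{2 \left(-104 - -414\right)}{26 - 138} \cdot \frac{244}{3} - 1120 = \frac{2 \left(-104 + 414\right)}{-112} \cdot \frac{244}{3} - 1120 = 2 \left(- \frac{1}{112}\right) 310 \cdot \frac{244}{3} - 1120 = \left(- \frac{155}{28}\right) \frac{244}{3} - 1120 = - \frac{9455}{21} - 1120 = - \frac{32975}{21}$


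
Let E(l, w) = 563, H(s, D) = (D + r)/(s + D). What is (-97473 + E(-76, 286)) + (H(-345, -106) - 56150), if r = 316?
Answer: -69030270/451 ≈ -1.5306e+5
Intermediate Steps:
H(s, D) = (316 + D)/(D + s) (H(s, D) = (D + 316)/(s + D) = (316 + D)/(D + s))
(-97473 + E(-76, 286)) + (H(-345, -106) - 56150) = (-97473 + 563) + ((316 - 106)/(-106 - 345) - 56150) = -96910 + (210/(-451) - 56150) = -96910 + (-1/451*210 - 56150) = -96910 + (-210/451 - 56150) = -96910 - 25323860/451 = -69030270/451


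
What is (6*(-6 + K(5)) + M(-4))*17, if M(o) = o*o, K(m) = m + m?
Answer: 680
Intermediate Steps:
K(m) = 2*m
M(o) = o²
(6*(-6 + K(5)) + M(-4))*17 = (6*(-6 + 2*5) + (-4)²)*17 = (6*(-6 + 10) + 16)*17 = (6*4 + 16)*17 = (24 + 16)*17 = 40*17 = 680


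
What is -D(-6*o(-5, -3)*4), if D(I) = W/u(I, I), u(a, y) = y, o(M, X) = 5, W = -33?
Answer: -11/40 ≈ -0.27500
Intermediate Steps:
D(I) = -33/I
-D(-6*o(-5, -3)*4) = -(-33)/(-6*5*4) = -(-33)/((-30*4)) = -(-33)/(-120) = -(-33)*(-1)/120 = -1*11/40 = -11/40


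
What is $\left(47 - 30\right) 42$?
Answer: $714$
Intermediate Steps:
$\left(47 - 30\right) 42 = 17 \cdot 42 = 714$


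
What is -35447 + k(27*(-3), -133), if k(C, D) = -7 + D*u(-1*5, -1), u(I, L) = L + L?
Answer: -35188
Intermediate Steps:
u(I, L) = 2*L
k(C, D) = -7 - 2*D (k(C, D) = -7 + D*(2*(-1)) = -7 + D*(-2) = -7 - 2*D)
-35447 + k(27*(-3), -133) = -35447 + (-7 - 2*(-133)) = -35447 + (-7 + 266) = -35447 + 259 = -35188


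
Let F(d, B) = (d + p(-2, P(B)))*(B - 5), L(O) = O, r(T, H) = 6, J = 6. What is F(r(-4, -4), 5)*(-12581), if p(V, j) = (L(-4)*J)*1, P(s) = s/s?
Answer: 0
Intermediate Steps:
P(s) = 1
p(V, j) = -24 (p(V, j) = -4*6*1 = -24*1 = -24)
F(d, B) = (-24 + d)*(-5 + B) (F(d, B) = (d - 24)*(B - 5) = (-24 + d)*(-5 + B))
F(r(-4, -4), 5)*(-12581) = (120 - 24*5 - 5*6 + 5*6)*(-12581) = (120 - 120 - 30 + 30)*(-12581) = 0*(-12581) = 0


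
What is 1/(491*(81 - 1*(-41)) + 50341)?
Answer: 1/110243 ≈ 9.0709e-6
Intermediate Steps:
1/(491*(81 - 1*(-41)) + 50341) = 1/(491*(81 + 41) + 50341) = 1/(491*122 + 50341) = 1/(59902 + 50341) = 1/110243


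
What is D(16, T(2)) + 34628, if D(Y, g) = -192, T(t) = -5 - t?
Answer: 34436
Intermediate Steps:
D(16, T(2)) + 34628 = -192 + 34628 = 34436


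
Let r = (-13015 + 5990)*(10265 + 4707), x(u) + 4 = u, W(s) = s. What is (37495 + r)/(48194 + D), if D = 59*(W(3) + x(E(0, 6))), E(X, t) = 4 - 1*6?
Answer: -105140805/48017 ≈ -2189.7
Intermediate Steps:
E(X, t) = -2 (E(X, t) = 4 - 6 = -2)
x(u) = -4 + u
r = -105178300 (r = -7025*14972 = -105178300)
D = -177 (D = 59*(3 + (-4 - 2)) = 59*(3 - 6) = 59*(-3) = -177)
(37495 + r)/(48194 + D) = (37495 - 105178300)/(48194 - 177) = -105140805/48017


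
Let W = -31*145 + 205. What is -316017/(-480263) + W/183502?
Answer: 133802448/210835457 ≈ 0.63463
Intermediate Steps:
W = -4290 (W = -4495 + 205 = -4290)
-316017/(-480263) + W/183502 = -316017/(-480263) - 4290/183502 = -316017*(-1/480263) - 4290*1/183502 = 316017/480263 - 195/8341 = 133802448/210835457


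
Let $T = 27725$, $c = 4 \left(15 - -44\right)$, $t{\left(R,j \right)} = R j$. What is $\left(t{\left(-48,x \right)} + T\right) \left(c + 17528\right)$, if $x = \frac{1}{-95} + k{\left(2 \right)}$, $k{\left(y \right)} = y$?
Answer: $\frac{46627000492}{95} \approx 4.9081 \cdot 10^{8}$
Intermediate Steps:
$x = \frac{189}{95}$ ($x = \frac{1}{-95} + 2 = - \frac{1}{95} + 2 = \frac{189}{95} \approx 1.9895$)
$c = 236$ ($c = 4 \left(15 + 44\right) = 4 \cdot 59 = 236$)
$\left(t{\left(-48,x \right)} + T\right) \left(c + 17528\right) = \left(\left(-48\right) \frac{189}{95} + 27725\right) \left(236 + 17528\right) = \left(- \frac{9072}{95} + 27725\right) 17764 = \frac{2624803}{95} \cdot 17764 = \frac{46627000492}{95}$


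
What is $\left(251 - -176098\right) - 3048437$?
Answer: $-2872088$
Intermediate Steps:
$\left(251 - -176098\right) - 3048437 = \left(251 + 176098\right) - 3048437 = 176349 - 3048437 = -2872088$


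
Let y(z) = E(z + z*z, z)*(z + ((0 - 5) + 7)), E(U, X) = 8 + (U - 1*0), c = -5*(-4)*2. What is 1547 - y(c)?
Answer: -67669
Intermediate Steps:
c = 40 (c = 20*2 = 40)
E(U, X) = 8 + U (E(U, X) = 8 + (U + 0) = 8 + U)
y(z) = (2 + z)*(8 + z + z**2) (y(z) = (8 + (z + z*z))*(z + ((0 - 5) + 7)) = (8 + (z + z**2))*(z + (-5 + 7)) = (8 + z + z**2)*(z + 2) = (8 + z + z**2)*(2 + z) = (2 + z)*(8 + z + z**2))
1547 - y(c) = 1547 - (2 + 40)*(8 + 40*(1 + 40)) = 1547 - 42*(8 + 40*41) = 1547 - 42*(8 + 1640) = 1547 - 42*1648 = 1547 - 1*69216 = 1547 - 69216 = -67669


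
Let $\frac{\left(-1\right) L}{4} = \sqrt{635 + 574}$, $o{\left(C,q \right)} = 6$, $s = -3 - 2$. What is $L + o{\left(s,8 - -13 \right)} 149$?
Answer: $894 - 4 \sqrt{1209} \approx 754.92$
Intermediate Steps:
$s = -5$ ($s = -3 - 2 = -5$)
$L = - 4 \sqrt{1209}$ ($L = - 4 \sqrt{635 + 574} = - 4 \sqrt{1209} \approx -139.08$)
$L + o{\left(s,8 - -13 \right)} 149 = - 4 \sqrt{1209} + 6 \cdot 149 = - 4 \sqrt{1209} + 894 = 894 - 4 \sqrt{1209}$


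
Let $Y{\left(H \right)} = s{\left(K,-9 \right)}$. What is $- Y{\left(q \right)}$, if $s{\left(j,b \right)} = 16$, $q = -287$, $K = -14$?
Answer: $-16$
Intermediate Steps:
$Y{\left(H \right)} = 16$
$- Y{\left(q \right)} = \left(-1\right) 16 = -16$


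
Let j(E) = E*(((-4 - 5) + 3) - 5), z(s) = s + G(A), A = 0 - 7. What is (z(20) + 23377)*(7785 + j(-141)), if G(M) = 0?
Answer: 218434392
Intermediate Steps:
A = -7
z(s) = s (z(s) = s + 0 = s)
j(E) = -11*E (j(E) = E*((-9 + 3) - 5) = E*(-6 - 5) = E*(-11) = -11*E)
(z(20) + 23377)*(7785 + j(-141)) = (20 + 23377)*(7785 - 11*(-141)) = 23397*(7785 + 1551) = 23397*9336 = 218434392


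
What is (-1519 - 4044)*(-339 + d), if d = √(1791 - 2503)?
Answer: 1885857 - 11126*I*√178 ≈ 1.8859e+6 - 1.4844e+5*I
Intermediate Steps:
d = 2*I*√178 (d = √(-712) = 2*I*√178 ≈ 26.683*I)
(-1519 - 4044)*(-339 + d) = (-1519 - 4044)*(-339 + 2*I*√178) = -5563*(-339 + 2*I*√178) = 1885857 - 11126*I*√178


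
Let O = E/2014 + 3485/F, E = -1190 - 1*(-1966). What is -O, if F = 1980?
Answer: -855527/398772 ≈ -2.1454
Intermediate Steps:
E = 776 (E = -1190 + 1966 = 776)
O = 855527/398772 (O = 776/2014 + 3485/1980 = 776*(1/2014) + 3485*(1/1980) = 388/1007 + 697/396 = 855527/398772 ≈ 2.1454)
-O = -1*855527/398772 = -855527/398772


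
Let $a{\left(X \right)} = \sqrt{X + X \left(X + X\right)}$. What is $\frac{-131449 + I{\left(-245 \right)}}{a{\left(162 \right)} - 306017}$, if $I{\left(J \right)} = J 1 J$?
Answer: $\frac{21856958208}{93646351639} + \frac{3214080 \sqrt{26}}{93646351639} \approx 0.23357$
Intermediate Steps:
$I{\left(J \right)} = J^{2}$ ($I{\left(J \right)} = J J = J^{2}$)
$a{\left(X \right)} = \sqrt{X + 2 X^{2}}$ ($a{\left(X \right)} = \sqrt{X + X 2 X} = \sqrt{X + 2 X^{2}}$)
$\frac{-131449 + I{\left(-245 \right)}}{a{\left(162 \right)} - 306017} = \frac{-131449 + \left(-245\right)^{2}}{\sqrt{162 \left(1 + 2 \cdot 162\right)} - 306017} = \frac{-131449 + 60025}{\sqrt{162 \left(1 + 324\right)} - 306017} = - \frac{71424}{\sqrt{162 \cdot 325} - 306017} = - \frac{71424}{\sqrt{52650} - 306017} = - \frac{71424}{45 \sqrt{26} - 306017} = - \frac{71424}{-306017 + 45 \sqrt{26}}$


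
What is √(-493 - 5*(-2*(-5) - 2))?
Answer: I*√533 ≈ 23.087*I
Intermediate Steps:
√(-493 - 5*(-2*(-5) - 2)) = √(-493 - 5*(10 - 2)) = √(-493 - 5*8) = √(-493 - 40) = √(-533) = I*√533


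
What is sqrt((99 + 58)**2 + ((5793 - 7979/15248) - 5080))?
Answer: sqrt(368536342541)/3812 ≈ 159.25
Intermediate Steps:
sqrt((99 + 58)**2 + ((5793 - 7979/15248) - 5080)) = sqrt(157**2 + ((5793 - 7979*1/15248) - 5080)) = sqrt(24649 + ((5793 - 7979/15248) - 5080)) = sqrt(24649 + (88323685/15248 - 5080)) = sqrt(24649 + 10863845/15248) = sqrt(386711797/15248) = sqrt(368536342541)/3812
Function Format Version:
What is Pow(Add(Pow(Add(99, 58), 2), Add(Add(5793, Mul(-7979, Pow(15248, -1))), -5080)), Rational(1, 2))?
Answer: Mul(Rational(1, 3812), Pow(368536342541, Rational(1, 2))) ≈ 159.25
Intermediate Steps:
Pow(Add(Pow(Add(99, 58), 2), Add(Add(5793, Mul(-7979, Pow(15248, -1))), -5080)), Rational(1, 2)) = Pow(Add(Pow(157, 2), Add(Add(5793, Mul(-7979, Rational(1, 15248))), -5080)), Rational(1, 2)) = Pow(Add(24649, Add(Add(5793, Rational(-7979, 15248)), -5080)), Rational(1, 2)) = Pow(Add(24649, Add(Rational(88323685, 15248), -5080)), Rational(1, 2)) = Pow(Add(24649, Rational(10863845, 15248)), Rational(1, 2)) = Pow(Rational(386711797, 15248), Rational(1, 2)) = Mul(Rational(1, 3812), Pow(368536342541, Rational(1, 2)))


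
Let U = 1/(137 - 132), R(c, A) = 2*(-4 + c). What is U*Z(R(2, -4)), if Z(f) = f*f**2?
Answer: -64/5 ≈ -12.800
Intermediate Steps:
R(c, A) = -8 + 2*c
Z(f) = f**3
U = 1/5 ≈ 0.20000
U*Z(R(2, -4)) = (-8 + 2*2)**3/5 = (-8 + 4)**3/5 = (1/5)*(-4)**3 = (1/5)*(-64) = -64/5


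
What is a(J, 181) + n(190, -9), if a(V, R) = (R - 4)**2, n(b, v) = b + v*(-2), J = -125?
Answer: 31537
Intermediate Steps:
n(b, v) = b - 2*v
a(V, R) = (-4 + R)**2
a(J, 181) + n(190, -9) = (-4 + 181)**2 + (190 - 2*(-9)) = 177**2 + (190 + 18) = 31329 + 208 = 31537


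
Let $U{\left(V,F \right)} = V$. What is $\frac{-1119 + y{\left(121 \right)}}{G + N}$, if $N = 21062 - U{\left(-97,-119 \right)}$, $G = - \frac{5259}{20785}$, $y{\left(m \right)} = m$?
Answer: $- \frac{10371715}{219892278} \approx -0.047167$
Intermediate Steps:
$G = - \frac{5259}{20785}$ ($G = \left(-5259\right) \frac{1}{20785} = - \frac{5259}{20785} \approx -0.25302$)
$N = 21159$ ($N = 21062 - -97 = 21062 + 97 = 21159$)
$\frac{-1119 + y{\left(121 \right)}}{G + N} = \frac{-1119 + 121}{- \frac{5259}{20785} + 21159} = - \frac{998}{\frac{439784556}{20785}} = \left(-998\right) \frac{20785}{439784556} = - \frac{10371715}{219892278}$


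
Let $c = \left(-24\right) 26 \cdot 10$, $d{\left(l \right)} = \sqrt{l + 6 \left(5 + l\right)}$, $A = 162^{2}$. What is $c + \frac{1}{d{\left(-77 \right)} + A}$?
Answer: $\frac{- 6240 \sqrt{509} + 163762559 i}{\sqrt{509} - 26244 i} \approx -6240.0 - 3.3528 \cdot 10^{-8} i$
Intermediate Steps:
$A = 26244$
$d{\left(l \right)} = \sqrt{30 + 7 l}$ ($d{\left(l \right)} = \sqrt{l + \left(30 + 6 l\right)} = \sqrt{30 + 7 l}$)
$c = -6240$ ($c = \left(-624\right) 10 = -6240$)
$c + \frac{1}{d{\left(-77 \right)} + A} = -6240 + \frac{1}{\sqrt{30 + 7 \left(-77\right)} + 26244} = -6240 + \frac{1}{\sqrt{30 - 539} + 26244} = -6240 + \frac{1}{\sqrt{-509} + 26244} = -6240 + \frac{1}{i \sqrt{509} + 26244} = -6240 + \frac{1}{26244 + i \sqrt{509}}$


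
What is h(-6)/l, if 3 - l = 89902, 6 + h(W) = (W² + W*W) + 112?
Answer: -178/89899 ≈ -0.0019800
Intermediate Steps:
h(W) = 106 + 2*W² (h(W) = -6 + ((W² + W*W) + 112) = -6 + ((W² + W²) + 112) = -6 + (2*W² + 112) = -6 + (112 + 2*W²) = 106 + 2*W²)
l = -89899 (l = 3 - 1*89902 = 3 - 89902 = -89899)
h(-6)/l = (106 + 2*(-6)²)/(-89899) = (106 + 2*36)*(-1/89899) = (106 + 72)*(-1/89899) = 178*(-1/89899) = -178/89899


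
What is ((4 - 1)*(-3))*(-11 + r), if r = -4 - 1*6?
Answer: 189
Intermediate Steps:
r = -10 (r = -4 - 6 = -10)
((4 - 1)*(-3))*(-11 + r) = ((4 - 1)*(-3))*(-11 - 10) = (3*(-3))*(-21) = -9*(-21) = 189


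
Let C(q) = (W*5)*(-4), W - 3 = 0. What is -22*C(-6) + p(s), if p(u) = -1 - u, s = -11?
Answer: 1330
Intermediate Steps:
W = 3 (W = 3 + 0 = 3)
C(q) = -60 (C(q) = (3*5)*(-4) = 15*(-4) = -60)
-22*C(-6) + p(s) = -22*(-60) + (-1 - 1*(-11)) = 1320 + (-1 + 11) = 1320 + 10 = 1330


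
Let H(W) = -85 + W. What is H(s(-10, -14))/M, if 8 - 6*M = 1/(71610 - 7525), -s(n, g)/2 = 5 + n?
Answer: -9612750/170893 ≈ -56.250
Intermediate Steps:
s(n, g) = -10 - 2*n (s(n, g) = -2*(5 + n) = -10 - 2*n)
M = 170893/128170 (M = 4/3 - 1/(6*(71610 - 7525)) = 4/3 - 1/6/64085 = 4/3 - 1/6*1/64085 = 4/3 - 1/384510 = 170893/128170 ≈ 1.3333)
H(s(-10, -14))/M = (-85 + (-10 - 2*(-10)))/(170893/128170) = (-85 + (-10 + 20))*(128170/170893) = (-85 + 10)*(128170/170893) = -75*128170/170893 = -9612750/170893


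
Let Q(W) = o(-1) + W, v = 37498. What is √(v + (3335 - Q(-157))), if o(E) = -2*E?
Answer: 2*√10247 ≈ 202.45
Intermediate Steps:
Q(W) = 2 + W (Q(W) = -2*(-1) + W = 2 + W)
√(v + (3335 - Q(-157))) = √(37498 + (3335 - (2 - 157))) = √(37498 + (3335 - 1*(-155))) = √(37498 + (3335 + 155)) = √(37498 + 3490) = √40988 = 2*√10247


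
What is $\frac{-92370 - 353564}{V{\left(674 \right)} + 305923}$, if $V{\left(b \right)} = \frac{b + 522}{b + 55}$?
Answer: $- \frac{325085886}{223019063} \approx -1.4577$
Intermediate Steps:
$V{\left(b \right)} = \frac{522 + b}{55 + b}$
$\frac{-92370 - 353564}{V{\left(674 \right)} + 305923} = \frac{-92370 - 353564}{\frac{522 + 674}{55 + 674} + 305923} = - \frac{445934}{\frac{1}{729} \cdot 1196 + 305923} = - \frac{445934}{\frac{1196}{729} + 305923} = - \frac{445934}{\frac{223019063}{729}} = \left(-445934\right) \frac{729}{223019063} = - \frac{325085886}{223019063}$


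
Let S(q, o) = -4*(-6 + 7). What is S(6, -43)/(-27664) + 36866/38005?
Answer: 255003261/262842580 ≈ 0.97017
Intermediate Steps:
S(q, o) = -4 (S(q, o) = -4*1 = -4)
S(6, -43)/(-27664) + 36866/38005 = -4/(-27664) + 36866/38005 = -4*(-1/27664) + 36866*(1/38005) = 1/6916 + 36866/38005 = 255003261/262842580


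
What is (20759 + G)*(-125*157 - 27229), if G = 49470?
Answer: -3290509566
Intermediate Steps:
(20759 + G)*(-125*157 - 27229) = (20759 + 49470)*(-125*157 - 27229) = 70229*(-19625 - 27229) = 70229*(-46854) = -3290509566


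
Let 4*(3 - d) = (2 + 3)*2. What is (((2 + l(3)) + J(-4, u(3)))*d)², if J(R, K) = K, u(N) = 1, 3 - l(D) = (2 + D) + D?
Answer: 1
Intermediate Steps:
l(D) = 1 - 2*D (l(D) = 3 - ((2 + D) + D) = 3 - (2 + 2*D) = 3 + (-2 - 2*D) = 1 - 2*D)
d = ½ (d = 3 - (2 + 3)*2/4 = 3 - 5*2/4 = 3 - ¼*10 = 3 - 5/2 = ½ ≈ 0.50000)
(((2 + l(3)) + J(-4, u(3)))*d)² = (((2 + (1 - 2*3)) + 1)*(½))² = (((2 + (1 - 6)) + 1)*(½))² = (((2 - 5) + 1)*(½))² = ((-3 + 1)*(½))² = (-2*½)² = (-1)² = 1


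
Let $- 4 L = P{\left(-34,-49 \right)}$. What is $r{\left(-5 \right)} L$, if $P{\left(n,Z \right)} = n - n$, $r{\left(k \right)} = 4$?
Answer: $0$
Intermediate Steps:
$P{\left(n,Z \right)} = 0$
$L = 0$ ($L = \left(- \frac{1}{4}\right) 0 = 0$)
$r{\left(-5 \right)} L = 4 \cdot 0 = 0$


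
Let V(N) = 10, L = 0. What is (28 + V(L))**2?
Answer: 1444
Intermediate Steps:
(28 + V(L))**2 = (28 + 10)**2 = 38**2 = 1444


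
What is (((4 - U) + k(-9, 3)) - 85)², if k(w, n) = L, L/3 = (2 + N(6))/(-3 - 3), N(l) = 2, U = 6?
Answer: 7921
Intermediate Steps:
L = -2 (L = 3*((2 + 2)/(-3 - 3)) = 3*(4/(-6)) = 3*(4*(-⅙)) = 3*(-⅔) = -2)
k(w, n) = -2
(((4 - U) + k(-9, 3)) - 85)² = (((4 - 1*6) - 2) - 85)² = (((4 - 6) - 2) - 85)² = ((-2 - 2) - 85)² = (-4 - 85)² = (-89)² = 7921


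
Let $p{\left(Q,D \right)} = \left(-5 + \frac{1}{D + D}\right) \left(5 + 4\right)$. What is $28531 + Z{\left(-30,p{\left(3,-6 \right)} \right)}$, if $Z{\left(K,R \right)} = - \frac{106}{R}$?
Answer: $\frac{5221597}{183} \approx 28533.0$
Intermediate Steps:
$p{\left(Q,D \right)} = -45 + \frac{9}{2 D}$ ($p{\left(Q,D \right)} = \left(-5 + \frac{1}{2 D}\right) 9 = -45 + \frac{9}{2 D}$)
$28531 + Z{\left(-30,p{\left(3,-6 \right)} \right)} = 28531 - \frac{106}{-45 + \frac{9}{2 \left(-6\right)}} = 28531 - \frac{106}{-45 + \frac{9}{2} \left(- \frac{1}{6}\right)} = 28531 - \frac{106}{-45 - \frac{3}{4}} = 28531 - \frac{106}{- \frac{183}{4}} = 28531 - - \frac{424}{183} = 28531 + \frac{424}{183} = \frac{5221597}{183}$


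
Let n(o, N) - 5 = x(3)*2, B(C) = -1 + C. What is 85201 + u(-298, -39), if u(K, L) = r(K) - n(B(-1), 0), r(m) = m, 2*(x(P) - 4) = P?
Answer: 84887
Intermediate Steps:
x(P) = 4 + P/2
n(o, N) = 16 (n(o, N) = 5 + (4 + (½)*3)*2 = 5 + (4 + 3/2)*2 = 5 + (11/2)*2 = 5 + 11 = 16)
u(K, L) = -16 + K (u(K, L) = K - 1*16 = K - 16 = -16 + K)
85201 + u(-298, -39) = 85201 + (-16 - 298) = 85201 - 314 = 84887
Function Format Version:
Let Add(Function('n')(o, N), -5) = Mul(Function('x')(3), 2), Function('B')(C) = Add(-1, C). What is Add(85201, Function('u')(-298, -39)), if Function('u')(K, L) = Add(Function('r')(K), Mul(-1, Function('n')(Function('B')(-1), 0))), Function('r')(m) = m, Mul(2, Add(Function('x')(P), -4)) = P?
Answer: 84887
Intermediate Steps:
Function('x')(P) = Add(4, Mul(Rational(1, 2), P))
Function('n')(o, N) = 16 (Function('n')(o, N) = Add(5, Mul(Add(4, Mul(Rational(1, 2), 3)), 2)) = Add(5, Mul(Add(4, Rational(3, 2)), 2)) = Add(5, Mul(Rational(11, 2), 2)) = Add(5, 11) = 16)
Function('u')(K, L) = Add(-16, K) (Function('u')(K, L) = Add(K, Mul(-1, 16)) = Add(K, -16) = Add(-16, K))
Add(85201, Function('u')(-298, -39)) = Add(85201, Add(-16, -298)) = Add(85201, -314) = 84887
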